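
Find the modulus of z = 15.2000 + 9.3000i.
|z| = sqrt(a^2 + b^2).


|z| = sqrt(15.2^2 + 9.3^2) = sqrt(231.04 + 86.49) = sqrt(317.53) = 17.8194

|z| = 17.8194


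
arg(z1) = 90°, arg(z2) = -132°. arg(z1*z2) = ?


arg(z1*z2) = 90° - 132° = -42°
Normalized to (-180°, 180°]: -42°

-42°


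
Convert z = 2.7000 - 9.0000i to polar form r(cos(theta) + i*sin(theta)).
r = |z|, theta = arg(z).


r = sqrt(7.29+81) = sqrt(88.29) = 9.3963
theta = atan2(-9, 2.7) = -73.3008 degrees

r = 9.3963, theta = -73.3008 degrees


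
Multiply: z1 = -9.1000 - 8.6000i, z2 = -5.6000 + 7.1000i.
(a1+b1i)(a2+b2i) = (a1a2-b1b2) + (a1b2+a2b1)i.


Real = -9.1*(-5.6) - (-8.6)*7.1 = 50.96 - (-61.06) = 112.02
Imag = -9.1*7.1 - (5.6)*(-8.6) = -64.61 + 48.16 = -16.45

112.0200 - 16.4500i


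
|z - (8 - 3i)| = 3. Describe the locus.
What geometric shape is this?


|z - z0| = r is a circle with center z0 and radius r.
Center = (8, -3), radius = 3

Circle with center (8, -3) and radius 3


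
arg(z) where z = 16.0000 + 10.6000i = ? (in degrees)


Re = 16, Im = 10.6
arg = atan2(10.6, 16) = 33.5245 degrees

arg(z) = 33.5245 degrees


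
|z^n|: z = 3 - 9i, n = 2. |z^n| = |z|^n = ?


|z| = sqrt(9+81) = sqrt(90) = 9.4868
|z^2| = |z|^2 = (sqrt(90))^2 = 90

|z^2| = 90


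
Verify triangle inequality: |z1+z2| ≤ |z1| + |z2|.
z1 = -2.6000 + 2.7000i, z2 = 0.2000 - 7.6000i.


|z1| = sqrt((-2.6)^2 + 2.7^2) = sqrt(14.05) = 3.7483
|z2| = sqrt(0.2^2 + (-7.6)^2) = sqrt(57.8) = 7.6026
z1+z2 = -2.4000 - 4.9000i
|z1+z2| = sqrt(29.77) = 5.4562
|z1|+|z2| = 3.7483 + 7.6026 = 11.3509

|z1+z2| = 5.4562 ≤ |z1|+|z2| = 11.3509 (verified)


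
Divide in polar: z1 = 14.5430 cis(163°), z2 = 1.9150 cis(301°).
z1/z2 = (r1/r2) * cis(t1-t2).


r = 14.5430 / 1.9150 = 7.5943
theta = 163° - 301° = -138° = 222° (mod 360)

7.5943 cis(222°)


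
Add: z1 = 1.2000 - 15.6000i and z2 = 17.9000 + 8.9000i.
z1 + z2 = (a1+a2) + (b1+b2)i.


Real: 1.2 + 17.9 = 19.1
Imag: -15.6 + 8.9 = -6.7

19.1000 - 6.7000i


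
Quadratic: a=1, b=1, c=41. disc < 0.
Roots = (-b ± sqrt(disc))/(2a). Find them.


disc = 1^2 - 4*1*41 = 1 - 164 = -163
sqrt(|disc|) = sqrt(163) = 12.7671
Real part = -1/(2*1) = -0.5000
Imag part = 12.7671/(2*1) = 6.3836

-0.5000 ± 6.3836i


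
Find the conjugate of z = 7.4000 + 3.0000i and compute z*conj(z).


z_bar = 7.4000 - 3.0000i
z*z_bar = 7.4^2 + 3^2 = 54.76 + 9 = 63.76

z_bar = 7.4000 - 3.0000i, z*z_bar = 63.76


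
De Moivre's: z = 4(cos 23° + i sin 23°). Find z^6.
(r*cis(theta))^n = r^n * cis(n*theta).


r^6 = 4^6 = 4096
n*theta = 6*23° = 138° = 138° (mod 360)
a = 4096*cos(138°) = -3043.9212
b = 4096*sin(138°) = 2740.7590

4096 cis(138°) = -3043.9212 + 2740.7590i


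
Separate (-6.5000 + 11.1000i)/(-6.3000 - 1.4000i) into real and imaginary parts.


Multiply by conjugate: (-6.5000 + 11.1000i)(-6.3000 + 1.4000i) / ((-6.3)^2 + (-1.4)^2)
Numerator real = -6.5*(-6.3) + 11.1*(-1.4) = 25.41
Numerator imag = 11.1*(-6.3) - (-6.5)*(-1.4) = -79.03
Denominator = 41.65
Re(z) = 25.41/41.65 = 0.6101
Im(z) = -79.03/41.65 = -1.8975

Re(z) = 0.6101, Im(z) = -1.8975


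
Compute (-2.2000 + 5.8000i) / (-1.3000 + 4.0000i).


Conjugate of z2 = -1.3000 - 4.0000i
Numerator: (-2.2000 + 5.8000i)(-1.3000 - 4.0000i) = 26.0600 + 1.2600i
Denominator: (-1.3)^2 + 4^2 = 17.69
Result = (26.0600 + 1.2600i)/17.69

1.4731 + 0.0712i


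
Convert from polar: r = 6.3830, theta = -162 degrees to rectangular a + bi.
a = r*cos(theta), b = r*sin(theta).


a = 6.3830*cos(-162°) = 6.3830*(-0.95106) = -6.0706
b = 6.3830*sin(-162°) = 6.3830*(-0.30902) = -1.9725

-6.0706 - 1.9725i


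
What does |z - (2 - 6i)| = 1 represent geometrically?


|z - z0| = r is a circle with center z0 and radius r.
Center = (2, -6), radius = 1

Circle with center (2, -6) and radius 1


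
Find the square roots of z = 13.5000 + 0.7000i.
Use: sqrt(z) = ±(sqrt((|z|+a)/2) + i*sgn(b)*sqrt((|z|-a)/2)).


|z| = sqrt(182.25+0.49) = 13.5181
sqrt((|z|+a)/2) = sqrt((13.5181+13.5)/2) = sqrt(13.5091) = 3.6755
sqrt((|z|-a)/2) = sqrt((13.5181-13.5)/2) = sqrt(0.0091) = 0.0952

±(3.6755 + 0.0952i) i.e. 3.6755 + 0.0952i and -3.6755 - 0.0952i


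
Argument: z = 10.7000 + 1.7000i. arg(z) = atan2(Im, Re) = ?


Re = 10.7, Im = 1.7
arg = atan2(1.7, 10.7) = 9.0276 degrees

arg(z) = 9.0276 degrees


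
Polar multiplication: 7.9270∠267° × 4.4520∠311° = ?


r = 7.9270 * 4.4520 = 35.2910
theta = 267° + 311° = 578° = 218° (mod 360)

35.2910 cis(218°)


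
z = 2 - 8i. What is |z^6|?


|z| = sqrt(4+64) = sqrt(68) = 8.2462
|z^6| = |z|^6 = (sqrt(68))^6 = 68^3 = 314432

|z^6| = 314432


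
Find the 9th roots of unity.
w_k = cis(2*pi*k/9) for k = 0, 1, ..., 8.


The 9th roots of unity are cis(360k/9°) for k=0..8
Angle step = 360/9 = 40°
Primitive root: cis(40°)
Primitive root = 0.7660 + 0.6428i

9 roots at angles: 0°, 40°, 80°, 120°, 160°, 200°, 240°, 280°, 320°


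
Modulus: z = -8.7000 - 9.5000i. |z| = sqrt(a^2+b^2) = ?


|z| = sqrt((-8.7)^2 + (-9.5)^2) = sqrt(75.69 + 90.25) = sqrt(165.94) = 12.8818

|z| = 12.8818


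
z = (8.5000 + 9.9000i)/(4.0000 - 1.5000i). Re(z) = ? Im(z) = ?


Multiply by conjugate: (8.5000 + 9.9000i)(4.0000 + 1.5000i) / (4^2 + (-1.5)^2)
Numerator real = 8.5*4 + 9.9*(-1.5) = 19.15
Numerator imag = 9.9*4 - 8.5*(-1.5) = 52.35
Denominator = 18.25
Re(z) = 19.15/18.25 = 1.0493
Im(z) = 52.35/18.25 = 2.8685

Re(z) = 1.0493, Im(z) = 2.8685


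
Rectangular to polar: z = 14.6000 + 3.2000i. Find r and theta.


r = sqrt(213.16+10.24) = sqrt(223.4) = 14.9466
theta = atan2(3.2, 14.6) = 12.3625 degrees

r = 14.9466, theta = 12.3625 degrees


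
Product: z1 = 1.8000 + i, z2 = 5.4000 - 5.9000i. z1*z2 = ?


Real = 1.8*5.4 - 1*(-5.9) = 9.72 - (-5.9) = 15.62
Imag = 1.8*(-5.9) + 5.4*1 = -10.62 + 5.4 = -5.22

15.6200 - 5.2200i


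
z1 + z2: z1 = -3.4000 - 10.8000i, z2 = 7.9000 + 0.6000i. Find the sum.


Real: -3.4 + 7.9 = 4.5
Imag: -10.8 + 0.6 = -10.2

4.5000 - 10.2000i


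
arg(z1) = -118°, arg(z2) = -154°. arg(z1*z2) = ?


arg(z1*z2) = -118° - 154° = -272°
Normalized to (-180°, 180°]: 88°

88°


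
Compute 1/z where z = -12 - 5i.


|z|^2 = 144+25 = 169
1/z = (-12 + 5i)/169

1/z = -0.0710 + 0.0296i


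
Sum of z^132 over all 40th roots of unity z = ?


The roots are w_k = w^k with w = e^(2*pi*i/40), and (w^k)^132 = (w^132)^k.
So S = 1 + u + u^2 + ... + u^(39) with u = w^132.
132 = 3*40 + 12, so 132 is not a multiple of 40: u = (w^40)^3 * w^12 = w^12 ≠ 1 (w is a primitive 40th root), while u^40 = (w^40)^132 = 1.
Geometric series: S = (1 - u^40)/(1 - u) = (1 - 1)/(1 - u) = 0

S = 0


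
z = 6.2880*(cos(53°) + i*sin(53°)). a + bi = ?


a = 6.2880*cos(53°) = 6.2880*0.60182 = 3.7842
b = 6.2880*sin(53°) = 6.2880*0.79864 = 5.0218

3.7842 + 5.0218i


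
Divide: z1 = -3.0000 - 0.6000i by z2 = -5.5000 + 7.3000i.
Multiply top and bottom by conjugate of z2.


Conjugate of z2 = -5.5000 - 7.3000i
Numerator: (-3.0000 - 0.6000i)(-5.5000 - 7.3000i) = 12.1200 + 25.2000i
Denominator: (-5.5)^2 + 7.3^2 = 83.54
Result = (12.1200 + 25.2000i)/83.54

0.1451 + 0.3017i


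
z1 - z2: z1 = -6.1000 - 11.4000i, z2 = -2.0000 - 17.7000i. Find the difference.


Real: -6.1 + 2 = -4.1
Imag: -11.4 + 17.7 = 6.3

-4.1000 + 6.3000i


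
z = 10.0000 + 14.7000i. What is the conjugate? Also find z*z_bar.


z_bar = 10.0000 - 14.7000i
z*z_bar = 10^2 + 14.7^2 = 100 + 216.09 = 316.09

z_bar = 10.0000 - 14.7000i, z*z_bar = 316.09


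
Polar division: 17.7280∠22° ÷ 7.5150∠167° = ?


r = 17.7280 / 7.5150 = 2.3590
theta = 22° - 167° = -145° = 215° (mod 360)

2.3590 cis(215°)


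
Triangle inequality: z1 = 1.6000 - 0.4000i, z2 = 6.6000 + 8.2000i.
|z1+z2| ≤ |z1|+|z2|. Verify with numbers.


|z1| = sqrt(1.6^2 + (-0.4)^2) = sqrt(2.72) = 1.6492
|z2| = sqrt(6.6^2 + 8.2^2) = sqrt(110.8) = 10.5262
z1+z2 = 8.2000 + 7.8000i
|z1+z2| = sqrt(128.08) = 11.3172
|z1|+|z2| = 1.6492 + 10.5262 = 12.1754

|z1+z2| = 11.3172 ≤ |z1|+|z2| = 12.1754 (verified)


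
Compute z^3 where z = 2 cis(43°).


r^3 = 2^3 = 8
n*theta = 3*43° = 129° = 129° (mod 360)
a = 8*cos(129°) = -5.0346
b = 8*sin(129°) = 6.2172

8 cis(129°) = -5.0346 + 6.2172i


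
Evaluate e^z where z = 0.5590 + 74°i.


e^0.5590 = 1.7489
cos(74°) = 0.27564
sin(74°) = 0.9613
Real = 1.7489*0.27564 = 0.4821
Imag = 1.7489*0.9613 = 1.6812

0.4821 + 1.6812i


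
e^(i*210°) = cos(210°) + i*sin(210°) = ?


cos(210°) = -0.8660
sin(210°) = -0.5000

e^(i*210°) = -0.8660 - 0.5000i


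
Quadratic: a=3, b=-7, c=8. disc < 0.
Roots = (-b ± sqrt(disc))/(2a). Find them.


disc = (-7)^2 - 4*3*8 = 49 - 96 = -47
sqrt(|disc|) = sqrt(47) = 6.8557
Real part = 7/(2*3) = 1.1667
Imag part = 6.8557/(2*3) = 1.1426

1.1667 ± 1.1426i


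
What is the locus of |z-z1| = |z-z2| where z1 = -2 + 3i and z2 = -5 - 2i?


Equal distances means the locus is the perpendicular bisector of z1 and z2.
Midpoint = ((-2+(-5))/2, (3+(-2))/2) = (-3.5000, 0.5000)

Perpendicular bisector through (-3.5000, 0.5000)


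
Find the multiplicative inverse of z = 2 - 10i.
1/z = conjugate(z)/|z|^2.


|z|^2 = 4+100 = 104
1/z = (2 + 10i)/104

1/z = 0.0192 + 0.0962i


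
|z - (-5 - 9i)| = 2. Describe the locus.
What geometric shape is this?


|z - z0| = r is a circle with center z0 and radius r.
Center = (-5, -9), radius = 2

Circle with center (-5, -9) and radius 2


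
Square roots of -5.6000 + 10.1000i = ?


|z| = sqrt(31.36+102.01) = 11.5486
sqrt((|z|+a)/2) = sqrt((11.5486+(-5.6))/2) = sqrt(2.9743) = 1.7246
sqrt((|z|-a)/2) = sqrt((11.5486-(-5.6))/2) = sqrt(8.5743) = 2.9282

±(1.7246 + 2.9282i) i.e. 1.7246 + 2.9282i and -1.7246 - 2.9282i


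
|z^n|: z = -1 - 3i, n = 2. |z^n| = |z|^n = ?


|z| = sqrt(1+9) = sqrt(10) = 3.1623
|z^2| = |z|^2 = (sqrt(10))^2 = 10

|z^2| = 10


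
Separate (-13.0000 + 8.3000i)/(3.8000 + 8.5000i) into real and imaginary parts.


Multiply by conjugate: (-13.0000 + 8.3000i)(3.8000 - 8.5000i) / (3.8^2 + 8.5^2)
Numerator real = -13*3.8 + 8.3*8.5 = 21.15
Numerator imag = 8.3*3.8 - (-13)*8.5 = 142.04
Denominator = 86.69
Re(z) = 21.15/86.69 = 0.2440
Im(z) = 142.04/86.69 = 1.6385

Re(z) = 0.2440, Im(z) = 1.6385


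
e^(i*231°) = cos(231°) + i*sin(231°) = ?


cos(231°) = -0.6293
sin(231°) = -0.7771

e^(i*231°) = -0.6293 - 0.7771i


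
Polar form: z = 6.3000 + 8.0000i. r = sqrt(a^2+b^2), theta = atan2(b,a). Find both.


r = sqrt(39.69+64) = sqrt(103.69) = 10.1828
theta = atan2(8, 6.3) = 51.7796 degrees

r = 10.1828, theta = 51.7796 degrees


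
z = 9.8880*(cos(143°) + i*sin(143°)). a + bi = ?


a = 9.8880*cos(143°) = 9.8880*(-0.798636) = -7.8969
b = 9.8880*sin(143°) = 9.8880*0.601815 = 5.9507

-7.8969 + 5.9507i


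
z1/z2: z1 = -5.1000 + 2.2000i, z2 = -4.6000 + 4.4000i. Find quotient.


Conjugate of z2 = -4.6000 - 4.4000i
Numerator: (-5.1000 + 2.2000i)(-4.6000 - 4.4000i) = 33.1400 + 12.3200i
Denominator: (-4.6)^2 + 4.4^2 = 40.52
Result = (33.1400 + 12.3200i)/40.52

0.8179 + 0.3040i


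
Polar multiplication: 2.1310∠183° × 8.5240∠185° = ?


r = 2.1310 * 8.5240 = 18.1646
theta = 183° + 185° = 368° = 8° (mod 360)

18.1646 cis(8°)


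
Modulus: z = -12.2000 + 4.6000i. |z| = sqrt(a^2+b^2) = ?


|z| = sqrt((-12.2)^2 + 4.6^2) = sqrt(148.84 + 21.16) = sqrt(170) = 13.0384

|z| = 13.0384


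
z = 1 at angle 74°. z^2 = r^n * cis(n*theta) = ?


r^2 = 1^2 = 1
n*theta = 2*74° = 148° = 148° (mod 360)
a = 1*cos(148°) = -0.8480
b = 1*sin(148°) = 0.5299

1 cis(148°) = -0.8480 + 0.5299i


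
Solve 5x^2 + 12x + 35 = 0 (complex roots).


disc = 12^2 - 4*5*35 = 144 - 700 = -556
sqrt(|disc|) = sqrt(556) = 23.5797
Real part = -12/(2*5) = -1.2000
Imag part = 23.5797/(2*5) = 2.3580

-1.2000 ± 2.3580i


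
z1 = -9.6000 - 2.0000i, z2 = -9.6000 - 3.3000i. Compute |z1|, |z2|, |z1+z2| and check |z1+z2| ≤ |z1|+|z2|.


|z1| = sqrt((-9.6)^2 + (-2)^2) = sqrt(96.16) = 9.8061
|z2| = sqrt((-9.6)^2 + (-3.3)^2) = sqrt(103.05) = 10.1514
z1+z2 = -19.2000 - 5.3000i
|z1+z2| = sqrt(396.73) = 19.9181
|z1|+|z2| = 9.8061 + 10.1514 = 19.9575

|z1+z2| = 19.9181 ≤ |z1|+|z2| = 19.9575 (verified)


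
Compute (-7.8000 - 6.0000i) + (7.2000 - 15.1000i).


Real: -7.8 + 7.2 = -0.6
Imag: -6 - 15.1 = -21.1

-0.6000 - 21.1000i


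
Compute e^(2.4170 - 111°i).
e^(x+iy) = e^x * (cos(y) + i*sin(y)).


e^2.4170 = 11.2122
cos(-111°) = -0.35837
sin(-111°) = -0.93358
Real = 11.2122*(-0.35837) = -4.0181
Imag = 11.2122*(-0.93358) = -10.4675

-4.0181 - 10.4675i


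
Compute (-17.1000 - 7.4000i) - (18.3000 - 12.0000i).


Real: -17.1 - 18.3 = -35.4
Imag: -7.4 + 12 = 4.6

-35.4000 + 4.6000i


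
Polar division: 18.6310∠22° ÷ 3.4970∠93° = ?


r = 18.6310 / 3.4970 = 5.3277
theta = 22° - 93° = -71° = 289° (mod 360)

5.3277 cis(289°)


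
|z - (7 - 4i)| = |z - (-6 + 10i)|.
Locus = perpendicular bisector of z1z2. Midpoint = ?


Equal distances means the locus is the perpendicular bisector of z1 and z2.
Midpoint = ((7+(-6))/2, (-4+10)/2) = (0.5000, 3.0000)

Perpendicular bisector through (0.5000, 3.0000)


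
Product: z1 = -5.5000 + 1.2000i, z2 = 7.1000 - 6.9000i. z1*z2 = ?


Real = -5.5*7.1 - 1.2*(-6.9) = -39.05 - (-8.28) = -30.77
Imag = -5.5*(-6.9) + 7.1*1.2 = 37.95 + 8.52 = 46.47

-30.7700 + 46.4700i


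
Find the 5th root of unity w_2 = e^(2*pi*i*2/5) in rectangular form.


Angle = 360*2/5 = 144°
a = cos(144°) = -0.8090
b = sin(144°) = 0.5878

-0.8090 + 0.5878i


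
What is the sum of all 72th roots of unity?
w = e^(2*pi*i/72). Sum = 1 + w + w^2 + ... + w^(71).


The sum of all 72th roots of unity is 0.
Geometric series: (1 - w^72)/(1 - w) = (1-1)/(1-w) = 0 since w^72 = 1, w ≠ 1.
Alternatively: coefficient of z^71 in z^72 - 1 is 0.

0


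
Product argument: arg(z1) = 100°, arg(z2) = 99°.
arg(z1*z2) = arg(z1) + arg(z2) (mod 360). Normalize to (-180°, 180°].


arg(z1*z2) = 100° + 99° = 199°
Normalized to (-180°, 180°]: -161°

-161°


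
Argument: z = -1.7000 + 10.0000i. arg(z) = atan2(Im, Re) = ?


Re = -1.7, Im = 10
arg = atan2(10, -1.7) = 99.6480 degrees

arg(z) = 99.6480 degrees


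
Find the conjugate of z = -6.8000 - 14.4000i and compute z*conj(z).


z_bar = -6.8000 + 14.4000i
z*z_bar = (-6.8)^2 + (-14.4)^2 = 46.24 + 207.36 = 253.6

z_bar = -6.8000 + 14.4000i, z*z_bar = 253.6


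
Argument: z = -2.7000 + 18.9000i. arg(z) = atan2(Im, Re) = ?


Re = -2.7, Im = 18.9
arg = atan2(18.9, -2.7) = 98.1301 degrees

arg(z) = 98.1301 degrees


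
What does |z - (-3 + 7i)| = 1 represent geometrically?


|z - z0| = r is a circle with center z0 and radius r.
Center = (-3, 7), radius = 1

Circle with center (-3, 7) and radius 1


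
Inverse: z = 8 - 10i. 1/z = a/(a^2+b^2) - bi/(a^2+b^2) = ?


|z|^2 = 64+100 = 164
1/z = (8 + 10i)/164

1/z = 0.0488 + 0.0610i


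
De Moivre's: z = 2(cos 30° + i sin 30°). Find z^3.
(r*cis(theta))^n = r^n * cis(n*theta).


r^3 = 2^3 = 8
n*theta = 3*30° = 90° = 90° (mod 360)
a = 8*cos(90°) = 0
b = 8*sin(90°) = 8.0000

8 cis(90°) = 0 + 8.0000i


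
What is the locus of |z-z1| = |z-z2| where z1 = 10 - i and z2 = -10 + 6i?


Equal distances means the locus is the perpendicular bisector of z1 and z2.
Midpoint = ((10+(-10))/2, (-1+6)/2) = (0, 2.5000)

Perpendicular bisector through (0, 2.5000)


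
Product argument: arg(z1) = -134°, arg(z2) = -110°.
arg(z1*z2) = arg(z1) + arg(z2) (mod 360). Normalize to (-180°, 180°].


arg(z1*z2) = -134° - 110° = -244°
Normalized to (-180°, 180°]: 116°

116°


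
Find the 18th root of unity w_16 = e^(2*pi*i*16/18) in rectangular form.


Angle = 360*16/18 = 320°
a = cos(320°) = 0.7660
b = sin(320°) = -0.6428

0.7660 - 0.6428i


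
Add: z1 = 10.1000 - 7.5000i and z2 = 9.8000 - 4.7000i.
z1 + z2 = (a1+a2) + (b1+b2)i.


Real: 10.1 + 9.8 = 19.9
Imag: -7.5 - 4.7 = -12.2

19.9000 - 12.2000i


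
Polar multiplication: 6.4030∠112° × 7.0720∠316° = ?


r = 6.4030 * 7.0720 = 45.2820
theta = 112° + 316° = 428° = 68° (mod 360)

45.2820 cis(68°)


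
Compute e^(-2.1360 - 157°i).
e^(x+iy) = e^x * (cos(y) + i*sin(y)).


e^-2.1360 = 0.11813
cos(-157°) = -0.9205
sin(-157°) = -0.3907
Real = 0.11813*(-0.9205) = -0.1087
Imag = 0.11813*(-0.3907) = -0.0462

-0.1087 - 0.0462i


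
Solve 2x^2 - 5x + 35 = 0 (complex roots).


disc = (-5)^2 - 4*2*35 = 25 - 280 = -255
sqrt(|disc|) = sqrt(255) = 15.9687
Real part = 5/(2*2) = 1.2500
Imag part = 15.9687/(2*2) = 3.9922

1.2500 ± 3.9922i


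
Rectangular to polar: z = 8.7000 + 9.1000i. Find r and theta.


r = sqrt(75.69+82.81) = sqrt(158.5) = 12.5897
theta = atan2(9.1, 8.7) = 46.2873 degrees

r = 12.5897, theta = 46.2873 degrees


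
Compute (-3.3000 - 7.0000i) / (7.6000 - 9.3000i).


Conjugate of z2 = 7.6000 + 9.3000i
Numerator: (-3.3000 - 7.0000i)(7.6000 + 9.3000i) = 40.0200 - 83.8900i
Denominator: 7.6^2 + (-9.3)^2 = 144.25
Result = (40.0200 - 83.8900i)/144.25

0.2774 - 0.5816i


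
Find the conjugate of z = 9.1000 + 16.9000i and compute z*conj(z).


z_bar = 9.1000 - 16.9000i
z*z_bar = 9.1^2 + 16.9^2 = 82.81 + 285.61 = 368.42

z_bar = 9.1000 - 16.9000i, z*z_bar = 368.42


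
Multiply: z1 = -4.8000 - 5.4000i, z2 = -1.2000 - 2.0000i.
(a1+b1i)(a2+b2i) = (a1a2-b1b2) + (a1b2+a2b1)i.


Real = -4.8*(-1.2) - (-5.4)*(-2) = 5.76 - 10.8 = -5.04
Imag = -4.8*(-2) - (1.2)*(-5.4) = 9.6 + 6.48 = 16.08

-5.0400 + 16.0800i


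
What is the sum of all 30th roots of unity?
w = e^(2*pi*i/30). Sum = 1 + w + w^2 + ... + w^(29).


The sum of all 30th roots of unity is 0.
Geometric series: (1 - w^30)/(1 - w) = (1-1)/(1-w) = 0 since w^30 = 1, w ≠ 1.
Alternatively: coefficient of z^29 in z^30 - 1 is 0.

0


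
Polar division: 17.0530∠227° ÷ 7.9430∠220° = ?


r = 17.0530 / 7.9430 = 2.1469
theta = 227° - 220° = 7° = 7° (mod 360)

2.1469 cis(7°)


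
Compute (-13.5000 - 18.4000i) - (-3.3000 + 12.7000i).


Real: -13.5 + 3.3 = -10.2
Imag: -18.4 - 12.7 = -31.1

-10.2000 - 31.1000i


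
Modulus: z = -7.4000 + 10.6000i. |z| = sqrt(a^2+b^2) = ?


|z| = sqrt((-7.4)^2 + 10.6^2) = sqrt(54.76 + 112.36) = sqrt(167.12) = 12.9275

|z| = 12.9275


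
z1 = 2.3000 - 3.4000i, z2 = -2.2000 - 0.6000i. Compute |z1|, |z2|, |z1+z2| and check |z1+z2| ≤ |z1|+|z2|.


|z1| = sqrt(2.3^2 + (-3.4)^2) = sqrt(16.85) = 4.1049
|z2| = sqrt((-2.2)^2 + (-0.6)^2) = sqrt(5.2) = 2.2804
z1+z2 = 0.1000 - 4.0000i
|z1+z2| = sqrt(16.01) = 4.0012
|z1|+|z2| = 4.1049 + 2.2804 = 6.3853

|z1+z2| = 4.0012 ≤ |z1|+|z2| = 6.3853 (verified)


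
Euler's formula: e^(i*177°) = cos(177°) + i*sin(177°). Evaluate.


cos(177°) = -0.9986
sin(177°) = 0.0523

e^(i*177°) = -0.9986 + 0.0523i


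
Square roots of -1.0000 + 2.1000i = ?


|z| = sqrt(1+4.41) = 2.3259
sqrt((|z|+a)/2) = sqrt((2.3259+(-1))/2) = sqrt(0.6630) = 0.8142
sqrt((|z|-a)/2) = sqrt((2.3259-(-1))/2) = sqrt(1.6630) = 1.2896

±(0.8142 + 1.2896i) i.e. 0.8142 + 1.2896i and -0.8142 - 1.2896i


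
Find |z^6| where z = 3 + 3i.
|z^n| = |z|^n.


|z| = sqrt(9+9) = sqrt(18) = 4.2426
|z^6| = |z|^6 = (sqrt(18))^6 = 18^3 = 5832

|z^6| = 5832


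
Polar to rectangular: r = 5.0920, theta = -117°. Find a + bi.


a = 5.0920*cos(-117°) = 5.0920*(-0.45399) = -2.3117
b = 5.0920*sin(-117°) = 5.0920*(-0.891) = -4.5370

-2.3117 - 4.5370i


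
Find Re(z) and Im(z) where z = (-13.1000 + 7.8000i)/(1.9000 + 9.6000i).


Multiply by conjugate: (-13.1000 + 7.8000i)(1.9000 - 9.6000i) / (1.9^2 + 9.6^2)
Numerator real = -13.1*1.9 + 7.8*9.6 = 49.99
Numerator imag = 7.8*1.9 - (-13.1)*9.6 = 140.58
Denominator = 95.77
Re(z) = 49.99/95.77 = 0.5220
Im(z) = 140.58/95.77 = 1.4679

Re(z) = 0.5220, Im(z) = 1.4679


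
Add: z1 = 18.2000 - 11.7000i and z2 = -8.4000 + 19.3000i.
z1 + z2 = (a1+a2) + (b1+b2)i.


Real: 18.2 - 8.4 = 9.8
Imag: -11.7 + 19.3 = 7.6

9.8000 + 7.6000i


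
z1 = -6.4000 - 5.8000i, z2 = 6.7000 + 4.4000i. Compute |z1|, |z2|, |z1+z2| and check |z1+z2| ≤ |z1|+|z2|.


|z1| = sqrt((-6.4)^2 + (-5.8)^2) = sqrt(74.6) = 8.6371
|z2| = sqrt(6.7^2 + 4.4^2) = sqrt(64.25) = 8.0156
z1+z2 = 0.3000 - 1.4000i
|z1+z2| = sqrt(2.05) = 1.4318
|z1|+|z2| = 8.6371 + 8.0156 = 16.6527

|z1+z2| = 1.4318 ≤ |z1|+|z2| = 16.6527 (verified)


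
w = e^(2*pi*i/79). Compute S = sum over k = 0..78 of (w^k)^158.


The roots are w_k = w^k with w = e^(2*pi*i/79), and (w^k)^158 = (w^158)^k.
So S = 1 + u + u^2 + ... + u^(78) with u = w^158.
158 = 2*79 + 0, so 158 is a multiple of 79 and u = (w^79)^2 = 1.
Every one of the 79 terms equals 1: S = 79

S = 79


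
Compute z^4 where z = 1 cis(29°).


r^4 = 1^4 = 1
n*theta = 4*29° = 116° = 116° (mod 360)
a = 1*cos(116°) = -0.4384
b = 1*sin(116°) = 0.8988

1 cis(116°) = -0.4384 + 0.8988i


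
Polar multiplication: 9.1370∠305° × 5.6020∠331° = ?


r = 9.1370 * 5.6020 = 51.1855
theta = 305° + 331° = 636° = 276° (mod 360)

51.1855 cis(276°)


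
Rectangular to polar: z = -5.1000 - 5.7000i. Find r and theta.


r = sqrt(26.01+32.49) = sqrt(58.5) = 7.6485
theta = atan2(-5.7, -5.1) = -131.8202 degrees

r = 7.6485, theta = -131.8202 degrees


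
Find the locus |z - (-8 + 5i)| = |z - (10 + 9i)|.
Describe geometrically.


Equal distances means the locus is the perpendicular bisector of z1 and z2.
Midpoint = ((-8+10)/2, (5+9)/2) = (1.0000, 7.0000)

Perpendicular bisector through (1.0000, 7.0000)


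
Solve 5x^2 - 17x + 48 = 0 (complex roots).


disc = (-17)^2 - 4*5*48 = 289 - 960 = -671
sqrt(|disc|) = sqrt(671) = 25.9037
Real part = 17/(2*5) = 1.7000
Imag part = 25.9037/(2*5) = 2.5904

1.7000 ± 2.5904i


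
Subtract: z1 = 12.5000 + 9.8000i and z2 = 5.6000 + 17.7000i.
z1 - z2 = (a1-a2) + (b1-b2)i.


Real: 12.5 - 5.6 = 6.9
Imag: 9.8 - 17.7 = -7.9

6.9000 - 7.9000i


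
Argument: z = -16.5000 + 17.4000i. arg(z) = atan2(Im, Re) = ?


Re = -16.5, Im = 17.4
arg = atan2(17.4, -16.5) = 133.4792 degrees

arg(z) = 133.4792 degrees


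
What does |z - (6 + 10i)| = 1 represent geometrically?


|z - z0| = r is a circle with center z0 and radius r.
Center = (6, 10), radius = 1

Circle with center (6, 10) and radius 1


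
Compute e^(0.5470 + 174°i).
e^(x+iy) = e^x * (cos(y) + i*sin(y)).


e^0.5470 = 1.7281
cos(174°) = -0.9945
sin(174°) = 0.1045
Real = 1.7281*(-0.9945) = -1.7186
Imag = 1.7281*0.1045 = 0.1806

-1.7186 + 0.1806i


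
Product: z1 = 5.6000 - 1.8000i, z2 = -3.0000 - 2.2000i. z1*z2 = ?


Real = 5.6*(-3) - (-1.8)*(-2.2) = -16.8 - 3.96 = -20.76
Imag = 5.6*(-2.2) - (3)*(-1.8) = -12.32 + 5.4 = -6.92

-20.7600 - 6.9200i


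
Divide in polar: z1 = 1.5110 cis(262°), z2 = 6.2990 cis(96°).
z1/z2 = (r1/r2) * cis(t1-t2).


r = 1.5110 / 6.2990 = 0.2399
theta = 262° - 96° = 166° = 166° (mod 360)

0.2399 cis(166°)


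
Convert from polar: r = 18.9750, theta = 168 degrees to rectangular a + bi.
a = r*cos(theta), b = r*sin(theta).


a = 18.9750*cos(168°) = 18.9750*(-0.97815) = -18.5604
b = 18.9750*sin(168°) = 18.9750*0.20791 = 3.9451

-18.5604 + 3.9451i


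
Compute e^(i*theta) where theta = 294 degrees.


cos(294°) = 0.4067
sin(294°) = -0.9135

e^(i*294°) = 0.4067 - 0.9135i


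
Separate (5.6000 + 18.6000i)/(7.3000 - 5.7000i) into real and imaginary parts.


Multiply by conjugate: (5.6000 + 18.6000i)(7.3000 + 5.7000i) / (7.3^2 + (-5.7)^2)
Numerator real = 5.6*7.3 + 18.6*(-5.7) = -65.14
Numerator imag = 18.6*7.3 - 5.6*(-5.7) = 167.7
Denominator = 85.78
Re(z) = -65.14/85.78 = -0.7594
Im(z) = 167.7/85.78 = 1.9550

Re(z) = -0.7594, Im(z) = 1.9550


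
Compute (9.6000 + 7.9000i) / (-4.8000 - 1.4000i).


Conjugate of z2 = -4.8000 + 1.4000i
Numerator: (9.6000 + 7.9000i)(-4.8000 + 1.4000i) = -57.1400 - 24.4800i
Denominator: (-4.8)^2 + (-1.4)^2 = 25
Result = (-57.1400 - 24.4800i)/25

-2.2856 - 0.9792i


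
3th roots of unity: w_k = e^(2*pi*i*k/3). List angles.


The 3th roots of unity are cis(360k/3°) for k=0..2
Angle step = 360/3 = 120°
Primitive root: cis(120°)
Primitive root = -0.5000 + 0.8660i

3 roots at angles: 0°, 120°, 240°


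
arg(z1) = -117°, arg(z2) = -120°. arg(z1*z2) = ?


arg(z1*z2) = -117° - 120° = -237°
Normalized to (-180°, 180°]: 123°

123°


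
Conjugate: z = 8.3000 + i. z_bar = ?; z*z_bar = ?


z_bar = 8.3000 - i
z*z_bar = 8.3^2 + 1^2 = 68.89 + 1 = 69.89

z_bar = 8.3000 - i, z*z_bar = 69.89


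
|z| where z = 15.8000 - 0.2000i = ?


|z| = sqrt(15.8^2 + (-0.2)^2) = sqrt(249.64 + 0.04) = sqrt(249.68) = 15.8013

|z| = 15.8013


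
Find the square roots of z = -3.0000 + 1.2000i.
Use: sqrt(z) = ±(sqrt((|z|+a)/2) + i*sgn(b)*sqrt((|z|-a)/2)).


|z| = sqrt(9+1.44) = 3.2311
sqrt((|z|+a)/2) = sqrt((3.2311+(-3))/2) = sqrt(0.1155) = 0.3399
sqrt((|z|-a)/2) = sqrt((3.2311-(-3))/2) = sqrt(3.1155) = 1.7651

±(0.3399 + 1.7651i) i.e. 0.3399 + 1.7651i and -0.3399 - 1.7651i


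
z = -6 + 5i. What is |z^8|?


|z| = sqrt(36+25) = sqrt(61) = 7.8102
|z^8| = |z|^8 = (sqrt(61))^8 = 61^4 = 13845841

|z^8| = 13845841


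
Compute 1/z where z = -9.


|z|^2 = 81+0 = 81
1/z = (-9 - 0i)/81

1/z = -0.1111 + 0i


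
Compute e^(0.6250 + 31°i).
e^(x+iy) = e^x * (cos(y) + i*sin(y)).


e^0.6250 = 1.8682
cos(31°) = 0.8572
sin(31°) = 0.51504
Real = 1.8682*0.8572 = 1.6014
Imag = 1.8682*0.51504 = 0.9622

1.6014 + 0.9622i


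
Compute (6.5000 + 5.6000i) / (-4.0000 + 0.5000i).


Conjugate of z2 = -4.0000 - 0.5000i
Numerator: (6.5000 + 5.6000i)(-4.0000 - 0.5000i) = -23.2000 - 25.6500i
Denominator: (-4)^2 + 0.5^2 = 16.25
Result = (-23.2000 - 25.6500i)/16.25

-1.4277 - 1.5785i


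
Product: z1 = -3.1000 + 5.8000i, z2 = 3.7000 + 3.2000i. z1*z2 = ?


Real = -3.1*3.7 - 5.8*3.2 = -11.47 - 18.56 = -30.03
Imag = -3.1*3.2 + 3.7*5.8 = -9.92 + 21.46 = 11.54

-30.0300 + 11.5400i


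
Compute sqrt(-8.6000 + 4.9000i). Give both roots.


|z| = sqrt(73.96+24.01) = 9.8980
sqrt((|z|+a)/2) = sqrt((9.8980+(-8.6))/2) = sqrt(0.6490) = 0.8056
sqrt((|z|-a)/2) = sqrt((9.8980-(-8.6))/2) = sqrt(9.2490) = 3.0412

±(0.8056 + 3.0412i) i.e. 0.8056 + 3.0412i and -0.8056 - 3.0412i


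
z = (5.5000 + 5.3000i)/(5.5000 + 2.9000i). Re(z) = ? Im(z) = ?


Multiply by conjugate: (5.5000 + 5.3000i)(5.5000 - 2.9000i) / (5.5^2 + 2.9^2)
Numerator real = 5.5*5.5 + 5.3*2.9 = 45.62
Numerator imag = 5.3*5.5 - 5.5*2.9 = 13.2
Denominator = 38.66
Re(z) = 45.62/38.66 = 1.1800
Im(z) = 13.2/38.66 = 0.3414

Re(z) = 1.1800, Im(z) = 0.3414


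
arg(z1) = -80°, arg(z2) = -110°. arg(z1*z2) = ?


arg(z1*z2) = -80° - 110° = -190°
Normalized to (-180°, 180°]: 170°

170°


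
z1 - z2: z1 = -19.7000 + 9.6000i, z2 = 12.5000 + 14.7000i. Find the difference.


Real: -19.7 - 12.5 = -32.2
Imag: 9.6 - 14.7 = -5.1

-32.2000 - 5.1000i


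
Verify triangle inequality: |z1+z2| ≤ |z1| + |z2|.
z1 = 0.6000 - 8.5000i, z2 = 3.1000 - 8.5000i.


|z1| = sqrt(0.6^2 + (-8.5)^2) = sqrt(72.61) = 8.5212
|z2| = sqrt(3.1^2 + (-8.5)^2) = sqrt(81.86) = 9.0477
z1+z2 = 3.7000 - 17.0000i
|z1+z2| = sqrt(302.69) = 17.3980
|z1|+|z2| = 8.5212 + 9.0477 = 17.5689

|z1+z2| = 17.3980 ≤ |z1|+|z2| = 17.5689 (verified)


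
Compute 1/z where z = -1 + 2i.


|z|^2 = 1+4 = 5
1/z = (-1 - 2i)/5

1/z = -0.2000 - 0.4000i


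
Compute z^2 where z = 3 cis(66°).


r^2 = 3^2 = 9
n*theta = 2*66° = 132° = 132° (mod 360)
a = 9*cos(132°) = -6.0222
b = 9*sin(132°) = 6.6883

9 cis(132°) = -6.0222 + 6.6883i


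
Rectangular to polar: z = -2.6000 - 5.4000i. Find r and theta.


r = sqrt(6.76+29.16) = sqrt(35.92) = 5.9933
theta = atan2(-5.4, -2.6) = -115.7100 degrees

r = 5.9933, theta = -115.7100 degrees


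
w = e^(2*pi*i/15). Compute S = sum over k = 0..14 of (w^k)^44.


The roots are w_k = w^k with w = e^(2*pi*i/15), and (w^k)^44 = (w^44)^k.
So S = 1 + u + u^2 + ... + u^(14) with u = w^44.
44 = 2*15 + 14, so 44 is not a multiple of 15: u = (w^15)^2 * w^14 = w^14 ≠ 1 (w is a primitive 15th root), while u^15 = (w^15)^44 = 1.
Geometric series: S = (1 - u^15)/(1 - u) = (1 - 1)/(1 - u) = 0

S = 0


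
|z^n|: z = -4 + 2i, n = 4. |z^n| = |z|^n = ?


|z| = sqrt(16+4) = sqrt(20) = 4.4721
|z^4| = |z|^4 = (sqrt(20))^4 = 20^2 = 400

|z^4| = 400


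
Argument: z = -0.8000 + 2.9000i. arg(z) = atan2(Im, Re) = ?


Re = -0.8, Im = 2.9
arg = atan2(2.9, -0.8) = 105.4222 degrees

arg(z) = 105.4222 degrees


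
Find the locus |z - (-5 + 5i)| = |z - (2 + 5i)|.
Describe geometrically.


Equal distances means the locus is the perpendicular bisector of z1 and z2.
Midpoint = ((-5+2)/2, (5+5)/2) = (-1.5000, 5.0000)

Perpendicular bisector through (-1.5000, 5.0000)


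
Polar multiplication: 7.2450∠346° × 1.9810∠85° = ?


r = 7.2450 * 1.9810 = 14.3523
theta = 346° + 85° = 431° = 71° (mod 360)

14.3523 cis(71°)


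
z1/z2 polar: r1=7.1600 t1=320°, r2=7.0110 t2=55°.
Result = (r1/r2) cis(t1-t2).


r = 7.1600 / 7.0110 = 1.0213
theta = 320° - 55° = 265° = 265° (mod 360)

1.0213 cis(265°)


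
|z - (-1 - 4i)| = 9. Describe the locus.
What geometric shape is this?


|z - z0| = r is a circle with center z0 and radius r.
Center = (-1, -4), radius = 9

Circle with center (-1, -4) and radius 9


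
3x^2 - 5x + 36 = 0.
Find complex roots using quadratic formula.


disc = (-5)^2 - 4*3*36 = 25 - 432 = -407
sqrt(|disc|) = sqrt(407) = 20.1742
Real part = 5/(2*3) = 0.8333
Imag part = 20.1742/(2*3) = 3.3624

0.8333 ± 3.3624i


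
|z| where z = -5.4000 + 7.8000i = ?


|z| = sqrt((-5.4)^2 + 7.8^2) = sqrt(29.16 + 60.84) = sqrt(90) = 9.4868

|z| = 9.4868


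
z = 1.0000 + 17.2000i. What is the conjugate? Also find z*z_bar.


z_bar = 1.0000 - 17.2000i
z*z_bar = 1^2 + 17.2^2 = 1 + 295.84 = 296.84

z_bar = 1.0000 - 17.2000i, z*z_bar = 296.84


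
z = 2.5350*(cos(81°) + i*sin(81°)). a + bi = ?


a = 2.5350*cos(81°) = 2.5350*0.15643 = 0.3966
b = 2.5350*sin(81°) = 2.5350*0.9877 = 2.5038

0.3966 + 2.5038i


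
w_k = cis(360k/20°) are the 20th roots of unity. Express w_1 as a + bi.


Angle = 360*1/20 = 18°
a = cos(18°) = 0.9511
b = sin(18°) = 0.3090

0.9511 + 0.3090i


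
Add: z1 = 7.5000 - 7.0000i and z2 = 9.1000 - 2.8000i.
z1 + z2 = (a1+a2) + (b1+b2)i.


Real: 7.5 + 9.1 = 16.6
Imag: -7 - 2.8 = -9.8

16.6000 - 9.8000i


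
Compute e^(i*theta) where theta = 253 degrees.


cos(253°) = -0.2924
sin(253°) = -0.9563

e^(i*253°) = -0.2924 - 0.9563i


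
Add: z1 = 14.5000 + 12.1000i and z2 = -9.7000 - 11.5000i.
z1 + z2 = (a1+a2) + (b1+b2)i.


Real: 14.5 - 9.7 = 4.8
Imag: 12.1 - 11.5 = 0.6

4.8000 + 0.6000i


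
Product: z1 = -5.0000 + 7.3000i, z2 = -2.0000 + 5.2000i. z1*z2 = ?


Real = -5*(-2) - 7.3*5.2 = 10 - 37.96 = -27.96
Imag = -5*5.2 - (2)*7.3 = -26 - (14.6) = -40.6

-27.9600 - 40.6000i


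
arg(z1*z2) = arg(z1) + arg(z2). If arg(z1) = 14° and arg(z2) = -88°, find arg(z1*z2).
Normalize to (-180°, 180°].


arg(z1*z2) = 14° - 88° = -74°
Normalized to (-180°, 180°]: -74°

-74°


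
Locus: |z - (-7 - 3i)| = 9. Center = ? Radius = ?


|z - z0| = r is a circle with center z0 and radius r.
Center = (-7, -3), radius = 9

Circle with center (-7, -3) and radius 9


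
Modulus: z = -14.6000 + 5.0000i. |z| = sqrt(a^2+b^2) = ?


|z| = sqrt((-14.6)^2 + 5^2) = sqrt(213.16 + 25) = sqrt(238.16) = 15.4324

|z| = 15.4324


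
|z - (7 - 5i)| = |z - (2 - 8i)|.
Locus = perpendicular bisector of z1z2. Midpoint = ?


Equal distances means the locus is the perpendicular bisector of z1 and z2.
Midpoint = ((7+2)/2, (-5+(-8))/2) = (4.5000, -6.5000)

Perpendicular bisector through (4.5000, -6.5000)


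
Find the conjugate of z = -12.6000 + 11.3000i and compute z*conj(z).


z_bar = -12.6000 - 11.3000i
z*z_bar = (-12.6)^2 + 11.3^2 = 158.76 + 127.69 = 286.45

z_bar = -12.6000 - 11.3000i, z*z_bar = 286.45


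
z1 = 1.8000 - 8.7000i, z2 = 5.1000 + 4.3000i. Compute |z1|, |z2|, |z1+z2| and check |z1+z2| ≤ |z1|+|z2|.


|z1| = sqrt(1.8^2 + (-8.7)^2) = sqrt(78.93) = 8.8843
|z2| = sqrt(5.1^2 + 4.3^2) = sqrt(44.5) = 6.6708
z1+z2 = 6.9000 - 4.4000i
|z1+z2| = sqrt(66.97) = 8.1835
|z1|+|z2| = 8.8843 + 6.6708 = 15.5551

|z1+z2| = 8.1835 ≤ |z1|+|z2| = 15.5551 (verified)


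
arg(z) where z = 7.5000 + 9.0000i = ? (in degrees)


Re = 7.5, Im = 9
arg = atan2(9, 7.5) = 50.1944 degrees

arg(z) = 50.1944 degrees


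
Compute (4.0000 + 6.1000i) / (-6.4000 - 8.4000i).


Conjugate of z2 = -6.4000 + 8.4000i
Numerator: (4.0000 + 6.1000i)(-6.4000 + 8.4000i) = -76.8400 - 5.4400i
Denominator: (-6.4)^2 + (-8.4)^2 = 111.52
Result = (-76.8400 - 5.4400i)/111.52

-0.6890 - 0.0488i


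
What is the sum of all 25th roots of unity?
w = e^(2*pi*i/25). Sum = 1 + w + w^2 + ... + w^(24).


The sum of all 25th roots of unity is 0.
Geometric series: (1 - w^25)/(1 - w) = (1-1)/(1-w) = 0 since w^25 = 1, w ≠ 1.
Alternatively: coefficient of z^24 in z^25 - 1 is 0.

0


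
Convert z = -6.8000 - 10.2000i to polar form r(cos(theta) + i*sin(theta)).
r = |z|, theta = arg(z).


r = sqrt(46.24+104.04) = sqrt(150.28) = 12.2589
theta = atan2(-10.2, -6.8) = -123.6901 degrees

r = 12.2589, theta = -123.6901 degrees


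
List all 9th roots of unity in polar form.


The 9th roots of unity are cis(360k/9°) for k=0..8
Angle step = 360/9 = 40°
Primitive root: cis(40°)
Primitive root = 0.7660 + 0.6428i

9 roots at angles: 0°, 40°, 80°, 120°, 160°, 200°, 240°, 280°, 320°


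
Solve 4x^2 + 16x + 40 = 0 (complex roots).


disc = 16^2 - 4*4*40 = 256 - 640 = -384
sqrt(|disc|) = sqrt(384) = 19.5959
Real part = -16/(2*4) = -2.0000
Imag part = 19.5959/(2*4) = 2.4495

-2.0000 ± 2.4495i


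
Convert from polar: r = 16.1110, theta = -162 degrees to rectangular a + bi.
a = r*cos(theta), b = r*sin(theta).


a = 16.1110*cos(-162°) = 16.1110*(-0.95106) = -15.3225
b = 16.1110*sin(-162°) = 16.1110*(-0.30902) = -4.9786

-15.3225 - 4.9786i


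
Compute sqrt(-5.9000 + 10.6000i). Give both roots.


|z| = sqrt(34.81+112.36) = 12.1314
sqrt((|z|+a)/2) = sqrt((12.1314+(-5.9))/2) = sqrt(3.1157) = 1.7651
sqrt((|z|-a)/2) = sqrt((12.1314-(-5.9))/2) = sqrt(9.0157) = 3.0026

±(1.7651 + 3.0026i) i.e. 1.7651 + 3.0026i and -1.7651 - 3.0026i


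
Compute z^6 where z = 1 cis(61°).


r^6 = 1^6 = 1
n*theta = 6*61° = 366° = 6° (mod 360)
a = 1*cos(6°) = 0.9945
b = 1*sin(6°) = 0.1045

1 cis(6°) = 0.9945 + 0.1045i


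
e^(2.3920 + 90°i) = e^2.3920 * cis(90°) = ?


e^2.3920 = 10.9353
cos(90°) = 0
sin(90°) = 1
Real = 10.9353*0 = 0
Imag = 10.9353*1 = 10.9353

0 + 10.9353i


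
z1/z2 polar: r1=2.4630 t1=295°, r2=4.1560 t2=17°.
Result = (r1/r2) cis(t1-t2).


r = 2.4630 / 4.1560 = 0.5926
theta = 295° - 17° = 278° = 278° (mod 360)

0.5926 cis(278°)


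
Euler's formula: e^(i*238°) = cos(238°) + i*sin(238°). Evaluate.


cos(238°) = -0.5299
sin(238°) = -0.8480

e^(i*238°) = -0.5299 - 0.8480i


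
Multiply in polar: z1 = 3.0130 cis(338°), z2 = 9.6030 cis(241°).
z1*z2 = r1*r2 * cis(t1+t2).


r = 3.0130 * 9.6030 = 28.9338
theta = 338° + 241° = 579° = 219° (mod 360)

28.9338 cis(219°)


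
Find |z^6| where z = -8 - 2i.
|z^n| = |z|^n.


|z| = sqrt(64+4) = sqrt(68) = 8.2462
|z^6| = |z|^6 = (sqrt(68))^6 = 68^3 = 314432

|z^6| = 314432


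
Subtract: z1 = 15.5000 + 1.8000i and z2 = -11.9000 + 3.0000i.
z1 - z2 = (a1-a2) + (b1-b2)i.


Real: 15.5 + 11.9 = 27.4
Imag: 1.8 - 3 = -1.2

27.4000 - 1.2000i


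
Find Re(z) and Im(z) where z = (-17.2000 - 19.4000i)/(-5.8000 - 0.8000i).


Multiply by conjugate: (-17.2000 - 19.4000i)(-5.8000 + 0.8000i) / ((-5.8)^2 + (-0.8)^2)
Numerator real = -17.2*(-5.8) - (19.4)*(-0.8) = 115.28
Numerator imag = -19.4*(-5.8) - (-17.2)*(-0.8) = 98.76
Denominator = 34.28
Re(z) = 115.28/34.28 = 3.3629
Im(z) = 98.76/34.28 = 2.8810

Re(z) = 3.3629, Im(z) = 2.8810


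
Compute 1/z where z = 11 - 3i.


|z|^2 = 121+9 = 130
1/z = (11 + 3i)/130

1/z = 0.0846 + 0.0231i


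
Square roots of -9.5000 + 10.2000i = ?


|z| = sqrt(90.25+104.04) = 13.9388
sqrt((|z|+a)/2) = sqrt((13.9388+(-9.5))/2) = sqrt(2.2194) = 1.4898
sqrt((|z|-a)/2) = sqrt((13.9388-(-9.5))/2) = sqrt(11.7194) = 3.4234

±(1.4898 + 3.4234i) i.e. 1.4898 + 3.4234i and -1.4898 - 3.4234i


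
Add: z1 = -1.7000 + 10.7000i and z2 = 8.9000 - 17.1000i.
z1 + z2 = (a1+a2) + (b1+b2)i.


Real: -1.7 + 8.9 = 7.2
Imag: 10.7 - 17.1 = -6.4

7.2000 - 6.4000i


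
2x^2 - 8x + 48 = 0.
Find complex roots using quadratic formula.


disc = (-8)^2 - 4*2*48 = 64 - 384 = -320
sqrt(|disc|) = sqrt(320) = 17.8885
Real part = 8/(2*2) = 2.0000
Imag part = 17.8885/(2*2) = 4.4721

2.0000 ± 4.4721i


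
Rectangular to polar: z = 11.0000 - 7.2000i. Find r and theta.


r = sqrt(121+51.84) = sqrt(172.84) = 13.1469
theta = atan2(-7.2, 11) = -33.2066 degrees

r = 13.1469, theta = -33.2066 degrees


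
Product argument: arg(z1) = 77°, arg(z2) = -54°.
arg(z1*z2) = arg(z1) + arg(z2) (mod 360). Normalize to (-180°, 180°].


arg(z1*z2) = 77° - 54° = 23°
Normalized to (-180°, 180°]: 23°

23°


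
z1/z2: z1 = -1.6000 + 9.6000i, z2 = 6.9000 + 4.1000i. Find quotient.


Conjugate of z2 = 6.9000 - 4.1000i
Numerator: (-1.6000 + 9.6000i)(6.9000 - 4.1000i) = 28.3200 + 72.8000i
Denominator: 6.9^2 + 4.1^2 = 64.42
Result = (28.3200 + 72.8000i)/64.42

0.4396 + 1.1301i


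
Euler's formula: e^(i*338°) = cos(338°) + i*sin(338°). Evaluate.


cos(338°) = 0.9272
sin(338°) = -0.3746

e^(i*338°) = 0.9272 - 0.3746i


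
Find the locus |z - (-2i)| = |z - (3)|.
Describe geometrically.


Equal distances means the locus is the perpendicular bisector of z1 and z2.
Midpoint = ((0+3)/2, (-2+0)/2) = (1.5000, -1.0000)

Perpendicular bisector through (1.5000, -1.0000)


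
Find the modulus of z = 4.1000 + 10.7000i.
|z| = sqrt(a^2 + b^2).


|z| = sqrt(4.1^2 + 10.7^2) = sqrt(16.81 + 114.49) = sqrt(131.3) = 11.4586

|z| = 11.4586


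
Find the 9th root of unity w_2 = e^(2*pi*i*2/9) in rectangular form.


Angle = 360*2/9 = 80°
a = cos(80°) = 0.1736
b = sin(80°) = 0.9848

0.1736 + 0.9848i


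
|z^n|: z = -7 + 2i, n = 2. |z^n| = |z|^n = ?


|z| = sqrt(49+4) = sqrt(53) = 7.2801
|z^2| = |z|^2 = (sqrt(53))^2 = 53

|z^2| = 53


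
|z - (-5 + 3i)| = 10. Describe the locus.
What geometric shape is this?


|z - z0| = r is a circle with center z0 and radius r.
Center = (-5, 3), radius = 10

Circle with center (-5, 3) and radius 10


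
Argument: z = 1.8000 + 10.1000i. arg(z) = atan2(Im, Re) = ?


Re = 1.8, Im = 10.1
arg = atan2(10.1, 1.8) = 79.8950 degrees

arg(z) = 79.8950 degrees


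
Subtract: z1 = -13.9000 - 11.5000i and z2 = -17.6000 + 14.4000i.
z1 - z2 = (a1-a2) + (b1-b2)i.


Real: -13.9 + 17.6 = 3.7
Imag: -11.5 - 14.4 = -25.9

3.7000 - 25.9000i


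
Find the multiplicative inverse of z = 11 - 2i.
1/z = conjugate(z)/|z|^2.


|z|^2 = 121+4 = 125
1/z = (11 + 2i)/125

1/z = 0.0880 + 0.0160i


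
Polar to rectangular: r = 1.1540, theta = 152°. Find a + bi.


a = 1.1540*cos(152°) = 1.1540*(-0.8829) = -1.0189
b = 1.1540*sin(152°) = 1.1540*0.4695 = 0.5418

-1.0189 + 0.5418i


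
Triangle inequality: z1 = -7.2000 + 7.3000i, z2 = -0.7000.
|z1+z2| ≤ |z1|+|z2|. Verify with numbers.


|z1| = sqrt((-7.2)^2 + 7.3^2) = sqrt(105.13) = 10.2533
|z2| = sqrt((-0.7)^2 + 0^2) = sqrt(0.49) = 0.7000
z1+z2 = -7.9000 + 7.3000i
|z1+z2| = sqrt(115.7) = 10.7564
|z1|+|z2| = 10.2533 + 0.7000 = 10.9533

|z1+z2| = 10.7564 ≤ |z1|+|z2| = 10.9533 (verified)


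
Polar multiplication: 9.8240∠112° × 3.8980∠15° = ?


r = 9.8240 * 3.8980 = 38.2940
theta = 112° + 15° = 127° = 127° (mod 360)

38.2940 cis(127°)


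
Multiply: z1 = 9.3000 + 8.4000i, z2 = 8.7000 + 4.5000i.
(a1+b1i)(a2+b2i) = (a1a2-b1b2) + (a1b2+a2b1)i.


Real = 9.3*8.7 - 8.4*4.5 = 80.91 - 37.8 = 43.11
Imag = 9.3*4.5 + 8.7*8.4 = 41.85 + 73.08 = 114.93

43.1100 + 114.9300i
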